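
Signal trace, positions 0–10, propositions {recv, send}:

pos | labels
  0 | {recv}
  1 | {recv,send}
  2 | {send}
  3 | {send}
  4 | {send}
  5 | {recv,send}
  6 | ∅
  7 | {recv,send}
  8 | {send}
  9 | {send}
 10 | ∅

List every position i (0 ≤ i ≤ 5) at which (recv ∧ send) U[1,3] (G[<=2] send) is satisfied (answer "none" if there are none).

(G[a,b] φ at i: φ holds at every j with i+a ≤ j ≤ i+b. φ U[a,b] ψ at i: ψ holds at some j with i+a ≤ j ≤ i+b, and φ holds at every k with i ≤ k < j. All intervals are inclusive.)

Evaluate at each i in [0,5]:
  i=0: ✗ (lhs fails at k=0 before rhs at j=1)
  i=1: ✓ (rhs at j=2; lhs holds on [1,1])
  i=2: ✗ (lhs fails at k=2 before rhs at j=3)
  i=3: ✗ (no rhs in [4,6])
  i=4: ✗ (lhs fails at k=4 before rhs at j=7)
  i=5: ✗ (lhs fails at k=6 before rhs at j=7)

1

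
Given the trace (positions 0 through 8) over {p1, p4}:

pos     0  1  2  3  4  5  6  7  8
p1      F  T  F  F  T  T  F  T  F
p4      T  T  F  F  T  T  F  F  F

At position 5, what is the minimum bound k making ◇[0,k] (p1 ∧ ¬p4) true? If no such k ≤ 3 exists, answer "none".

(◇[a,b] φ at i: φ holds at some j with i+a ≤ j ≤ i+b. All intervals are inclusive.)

2

Scan j = 5,6,… for (p1 ∧ ¬p4):
  j=5: fails
  j=6: fails
  j=7: holds
First hit at j=7, so smallest k = 7-5 = 2.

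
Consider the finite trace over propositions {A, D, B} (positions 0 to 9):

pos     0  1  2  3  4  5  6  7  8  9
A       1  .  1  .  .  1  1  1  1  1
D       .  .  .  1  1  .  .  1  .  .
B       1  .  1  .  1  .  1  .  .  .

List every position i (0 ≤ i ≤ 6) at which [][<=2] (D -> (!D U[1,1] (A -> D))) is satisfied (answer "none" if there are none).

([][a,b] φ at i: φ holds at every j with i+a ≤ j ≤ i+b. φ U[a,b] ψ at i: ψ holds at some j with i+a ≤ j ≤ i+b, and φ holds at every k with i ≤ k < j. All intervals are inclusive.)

0

Evaluate at each i in [0,6]:
  i=0: ✓ (all of [0,2])
  i=1: ✗ (fails at j=3)
  i=2: ✗ (fails at j=3)
  i=3: ✗ (fails at j=3)
  i=4: ✗ (fails at j=4)
  i=5: ✗ (fails at j=7)
  i=6: ✗ (fails at j=7)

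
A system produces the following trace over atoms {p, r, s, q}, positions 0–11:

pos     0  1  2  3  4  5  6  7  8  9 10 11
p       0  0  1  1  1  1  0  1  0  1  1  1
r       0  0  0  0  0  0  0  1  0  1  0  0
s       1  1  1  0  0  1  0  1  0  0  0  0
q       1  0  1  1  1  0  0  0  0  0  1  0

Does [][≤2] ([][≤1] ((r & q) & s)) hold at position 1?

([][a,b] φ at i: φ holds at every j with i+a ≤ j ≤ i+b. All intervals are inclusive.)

Does not hold

Check [][≤1] ((r & q) & s) at every j in [1,3]:
  j=1: fails at 1
  j=2: fails at 2
  j=3: fails at 3
Fails at j=1 → formula fails.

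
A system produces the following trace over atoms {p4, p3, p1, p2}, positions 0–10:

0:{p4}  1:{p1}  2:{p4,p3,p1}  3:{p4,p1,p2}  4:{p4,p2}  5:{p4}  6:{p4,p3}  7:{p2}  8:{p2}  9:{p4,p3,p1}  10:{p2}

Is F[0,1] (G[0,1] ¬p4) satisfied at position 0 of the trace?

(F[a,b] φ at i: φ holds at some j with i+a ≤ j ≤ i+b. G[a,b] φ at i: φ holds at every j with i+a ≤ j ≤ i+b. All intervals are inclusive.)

Check G[0,1] ¬p4 at each j in [0,1]:
  j=0: fails at 0
  j=1: fails at 2
No position in the window satisfies it → formula fails.

No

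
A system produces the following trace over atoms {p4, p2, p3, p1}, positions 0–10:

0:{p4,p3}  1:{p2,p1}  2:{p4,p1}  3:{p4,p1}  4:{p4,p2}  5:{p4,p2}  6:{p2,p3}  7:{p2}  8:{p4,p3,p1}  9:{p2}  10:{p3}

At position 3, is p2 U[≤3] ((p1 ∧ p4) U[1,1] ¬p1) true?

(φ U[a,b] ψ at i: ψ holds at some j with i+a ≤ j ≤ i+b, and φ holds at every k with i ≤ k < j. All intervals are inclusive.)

Need some j in [3,6] with ((p1 ∧ p4) U[1,1] ¬p1), and p2 at every k in [3,j-1].
  j=3: ((p1 ∧ p4) U[1,1] ¬p1) holds; no prefix to check → satisfied.

True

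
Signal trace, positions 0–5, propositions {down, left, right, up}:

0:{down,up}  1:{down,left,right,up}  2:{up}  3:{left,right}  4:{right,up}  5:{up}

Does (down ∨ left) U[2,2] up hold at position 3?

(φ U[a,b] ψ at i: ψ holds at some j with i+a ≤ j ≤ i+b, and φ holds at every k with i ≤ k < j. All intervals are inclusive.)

No

Need some j in [5,5] with up, and (down ∨ left) at every k in [3,j-1].
  j=5: up holds, but (down ∨ left) fails at k=4 → not this j.
No j in the window works → until fails.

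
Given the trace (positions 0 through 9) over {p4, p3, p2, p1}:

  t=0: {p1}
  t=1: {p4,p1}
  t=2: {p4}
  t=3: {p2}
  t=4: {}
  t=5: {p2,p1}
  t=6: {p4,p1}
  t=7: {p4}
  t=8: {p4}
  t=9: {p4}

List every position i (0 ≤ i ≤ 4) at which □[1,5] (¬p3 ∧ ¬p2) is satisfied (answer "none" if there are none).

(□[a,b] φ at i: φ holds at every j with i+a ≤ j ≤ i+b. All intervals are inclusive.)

none

Evaluate at each i in [0,4]:
  i=0: ✗ (fails at j=3)
  i=1: ✗ (fails at j=3)
  i=2: ✗ (fails at j=3)
  i=3: ✗ (fails at j=5)
  i=4: ✗ (fails at j=5)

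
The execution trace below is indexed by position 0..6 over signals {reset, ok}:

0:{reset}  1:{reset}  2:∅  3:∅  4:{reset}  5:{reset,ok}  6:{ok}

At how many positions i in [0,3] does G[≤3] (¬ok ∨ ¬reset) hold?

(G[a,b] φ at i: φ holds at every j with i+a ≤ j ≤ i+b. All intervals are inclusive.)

Evaluate at each i in [0,3]:
  i=0: ✓ (all of [0,3])
  i=1: ✓ (all of [1,4])
  i=2: ✗ (fails at j=5)
  i=3: ✗ (fails at j=5)
Positions where it holds: {0, 1} → 2.

2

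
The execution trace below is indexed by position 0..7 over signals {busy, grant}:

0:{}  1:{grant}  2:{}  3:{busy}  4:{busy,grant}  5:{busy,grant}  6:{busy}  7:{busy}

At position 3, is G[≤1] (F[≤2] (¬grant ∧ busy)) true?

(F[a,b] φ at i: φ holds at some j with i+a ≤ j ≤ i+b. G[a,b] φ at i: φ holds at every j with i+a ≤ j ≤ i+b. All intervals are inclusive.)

Check F[≤2] (¬grant ∧ busy) at every j in [3,4]:
  j=3: holds (witness at 3)
  j=4: holds (witness at 6)
All positions satisfy it → formula holds.

True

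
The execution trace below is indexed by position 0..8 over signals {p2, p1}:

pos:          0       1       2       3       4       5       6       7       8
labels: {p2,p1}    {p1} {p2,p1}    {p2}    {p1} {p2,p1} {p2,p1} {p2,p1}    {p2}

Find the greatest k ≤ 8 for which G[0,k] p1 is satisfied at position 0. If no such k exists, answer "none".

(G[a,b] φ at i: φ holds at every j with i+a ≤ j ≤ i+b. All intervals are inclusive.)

p1 must hold from j=0 onward; find where it first fails.
  j=0: holds
  j=1: holds
  j=2: holds
  j=3: fails
Holds on [0,2], so largest k = 2.

2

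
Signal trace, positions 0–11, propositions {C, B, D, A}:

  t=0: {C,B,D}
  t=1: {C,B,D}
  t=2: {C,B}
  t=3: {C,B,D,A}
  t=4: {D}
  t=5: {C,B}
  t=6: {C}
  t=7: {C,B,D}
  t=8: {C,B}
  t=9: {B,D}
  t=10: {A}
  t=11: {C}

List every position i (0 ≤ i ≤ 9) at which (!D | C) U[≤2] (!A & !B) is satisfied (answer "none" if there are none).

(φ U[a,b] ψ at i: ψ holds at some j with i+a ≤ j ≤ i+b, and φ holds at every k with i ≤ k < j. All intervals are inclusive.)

2, 3, 4, 5, 6

Evaluate at each i in [0,9]:
  i=0: ✗ (no rhs in [0,2])
  i=1: ✗ (no rhs in [1,3])
  i=2: ✓ (rhs at j=4; lhs holds on [2,3])
  i=3: ✓ (rhs at j=4; lhs holds on [3,3])
  i=4: ✓ (rhs at j=4)
  i=5: ✓ (rhs at j=6; lhs holds on [5,5])
  i=6: ✓ (rhs at j=6)
  i=7: ✗ (no rhs in [7,9])
  i=8: ✗ (no rhs in [8,10])
  i=9: ✗ (lhs fails at k=9 before rhs at j=11)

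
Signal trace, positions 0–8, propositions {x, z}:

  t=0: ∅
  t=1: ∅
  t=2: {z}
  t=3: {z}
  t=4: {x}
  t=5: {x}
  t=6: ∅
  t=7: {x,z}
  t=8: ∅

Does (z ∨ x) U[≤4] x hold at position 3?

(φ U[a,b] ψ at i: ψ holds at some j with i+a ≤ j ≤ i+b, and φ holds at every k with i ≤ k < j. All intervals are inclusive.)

Need some j in [3,7] with x, and (z ∨ x) at every k in [3,j-1].
  j=3: x false.
  j=4: x holds; (z ∨ x) holds at every k in [3,3] → satisfied.

Yes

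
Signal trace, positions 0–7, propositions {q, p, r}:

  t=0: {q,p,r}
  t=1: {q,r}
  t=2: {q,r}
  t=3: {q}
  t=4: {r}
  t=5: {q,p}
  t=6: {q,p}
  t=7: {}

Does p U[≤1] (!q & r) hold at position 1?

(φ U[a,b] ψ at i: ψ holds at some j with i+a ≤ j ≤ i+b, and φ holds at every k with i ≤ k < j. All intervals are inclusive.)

Need some j in [1,2] with (!q & r), and p at every k in [1,j-1].
  j=1: (!q & r) false.
  j=2: (!q & r) false.
No j in the window works → until fails.

Does not hold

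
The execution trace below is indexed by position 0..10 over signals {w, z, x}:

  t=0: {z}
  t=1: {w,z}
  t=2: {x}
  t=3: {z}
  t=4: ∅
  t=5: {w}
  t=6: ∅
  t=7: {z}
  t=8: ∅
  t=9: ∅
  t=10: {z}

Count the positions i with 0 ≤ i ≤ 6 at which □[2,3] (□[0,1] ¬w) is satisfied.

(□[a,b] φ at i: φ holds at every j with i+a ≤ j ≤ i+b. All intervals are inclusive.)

Evaluate at each i in [0,6]:
  i=0: ✓ (all of [2,3])
  i=1: ✗ (fails at j=4)
  i=2: ✗ (fails at j=4)
  i=3: ✗ (fails at j=5)
  i=4: ✓ (all of [6,7])
  i=5: ✓ (all of [7,8])
  i=6: ✓ (all of [8,9])
Positions where it holds: {0, 4, 5, 6} → 4.

4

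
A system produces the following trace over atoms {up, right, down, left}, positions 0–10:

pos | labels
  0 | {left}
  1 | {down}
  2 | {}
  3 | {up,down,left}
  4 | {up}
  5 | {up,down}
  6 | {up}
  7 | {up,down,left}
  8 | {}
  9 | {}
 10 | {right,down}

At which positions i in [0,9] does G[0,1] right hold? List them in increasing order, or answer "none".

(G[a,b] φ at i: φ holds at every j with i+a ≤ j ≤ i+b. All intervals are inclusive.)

Evaluate at each i in [0,9]:
  i=0: ✗ (fails at j=0)
  i=1: ✗ (fails at j=1)
  i=2: ✗ (fails at j=2)
  i=3: ✗ (fails at j=3)
  i=4: ✗ (fails at j=4)
  i=5: ✗ (fails at j=5)
  i=6: ✗ (fails at j=6)
  i=7: ✗ (fails at j=7)
  i=8: ✗ (fails at j=8)
  i=9: ✗ (fails at j=9)

none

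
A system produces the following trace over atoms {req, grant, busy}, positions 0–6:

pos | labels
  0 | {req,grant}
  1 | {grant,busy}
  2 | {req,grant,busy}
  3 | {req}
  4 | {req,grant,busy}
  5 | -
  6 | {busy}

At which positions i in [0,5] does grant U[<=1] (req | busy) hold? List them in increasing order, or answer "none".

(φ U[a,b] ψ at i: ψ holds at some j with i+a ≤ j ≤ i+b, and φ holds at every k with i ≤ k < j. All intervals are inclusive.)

Evaluate at each i in [0,5]:
  i=0: ✓ (rhs at j=0)
  i=1: ✓ (rhs at j=1)
  i=2: ✓ (rhs at j=2)
  i=3: ✓ (rhs at j=3)
  i=4: ✓ (rhs at j=4)
  i=5: ✗ (lhs fails at k=5 before rhs at j=6)

0, 1, 2, 3, 4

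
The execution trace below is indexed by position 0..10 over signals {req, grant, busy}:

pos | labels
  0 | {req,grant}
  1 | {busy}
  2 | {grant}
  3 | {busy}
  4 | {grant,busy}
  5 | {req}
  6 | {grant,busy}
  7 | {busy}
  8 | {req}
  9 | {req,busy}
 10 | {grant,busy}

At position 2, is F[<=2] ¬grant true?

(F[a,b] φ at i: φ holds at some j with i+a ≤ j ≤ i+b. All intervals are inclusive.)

Check ¬grant at each j in [2,4]:
  j=2: false
  j=3: true
  j=4: false
Found at j=3 → formula holds.

True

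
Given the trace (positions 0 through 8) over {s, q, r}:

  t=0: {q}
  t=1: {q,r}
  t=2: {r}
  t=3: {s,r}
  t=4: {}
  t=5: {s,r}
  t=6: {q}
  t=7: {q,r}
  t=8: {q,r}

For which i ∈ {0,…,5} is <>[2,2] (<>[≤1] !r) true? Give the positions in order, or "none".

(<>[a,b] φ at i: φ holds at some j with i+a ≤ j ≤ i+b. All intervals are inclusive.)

Evaluate at each i in [0,5]:
  i=0: ✗ (none in [2,2])
  i=1: ✓ (witness j=3)
  i=2: ✓ (witness j=4)
  i=3: ✓ (witness j=5)
  i=4: ✓ (witness j=6)
  i=5: ✗ (none in [7,7])

1, 2, 3, 4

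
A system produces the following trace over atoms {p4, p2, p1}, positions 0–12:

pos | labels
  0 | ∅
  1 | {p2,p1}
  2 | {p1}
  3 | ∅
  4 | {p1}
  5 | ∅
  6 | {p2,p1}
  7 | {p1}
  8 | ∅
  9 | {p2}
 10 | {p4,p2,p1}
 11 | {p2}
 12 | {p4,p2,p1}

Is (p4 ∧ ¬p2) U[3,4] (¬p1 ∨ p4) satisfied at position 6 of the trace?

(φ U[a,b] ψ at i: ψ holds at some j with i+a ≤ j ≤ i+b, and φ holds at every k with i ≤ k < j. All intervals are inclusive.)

Need some j in [9,10] with (¬p1 ∨ p4), and (p4 ∧ ¬p2) at every k in [6,j-1].
  j=9: (¬p1 ∨ p4) holds, but (p4 ∧ ¬p2) fails at k=6 → not this j.
  j=10: (¬p1 ∨ p4) holds, but (p4 ∧ ¬p2) fails at k=6 → not this j.
No j in the window works → until fails.

No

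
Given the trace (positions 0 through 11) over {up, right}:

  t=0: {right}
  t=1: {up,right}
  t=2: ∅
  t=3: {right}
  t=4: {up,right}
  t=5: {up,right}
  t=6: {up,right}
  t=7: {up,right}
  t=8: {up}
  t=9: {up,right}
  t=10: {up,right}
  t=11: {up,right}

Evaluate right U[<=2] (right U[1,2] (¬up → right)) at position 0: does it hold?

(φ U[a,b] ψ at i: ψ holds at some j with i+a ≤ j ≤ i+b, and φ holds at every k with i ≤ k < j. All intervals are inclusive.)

Holds

Need some j in [0,2] with (right U[1,2] (¬up → right)), and right at every k in [0,j-1].
  j=0: (right U[1,2] (¬up → right)) holds; no prefix to check → satisfied.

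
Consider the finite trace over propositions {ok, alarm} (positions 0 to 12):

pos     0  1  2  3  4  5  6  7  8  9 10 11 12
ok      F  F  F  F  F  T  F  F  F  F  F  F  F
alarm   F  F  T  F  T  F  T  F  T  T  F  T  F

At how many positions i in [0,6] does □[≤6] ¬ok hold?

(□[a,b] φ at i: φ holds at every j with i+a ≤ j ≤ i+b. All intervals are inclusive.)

1

Evaluate at each i in [0,6]:
  i=0: ✗ (fails at j=5)
  i=1: ✗ (fails at j=5)
  i=2: ✗ (fails at j=5)
  i=3: ✗ (fails at j=5)
  i=4: ✗ (fails at j=5)
  i=5: ✗ (fails at j=5)
  i=6: ✓ (all of [6,12])
Positions where it holds: {6} → 1.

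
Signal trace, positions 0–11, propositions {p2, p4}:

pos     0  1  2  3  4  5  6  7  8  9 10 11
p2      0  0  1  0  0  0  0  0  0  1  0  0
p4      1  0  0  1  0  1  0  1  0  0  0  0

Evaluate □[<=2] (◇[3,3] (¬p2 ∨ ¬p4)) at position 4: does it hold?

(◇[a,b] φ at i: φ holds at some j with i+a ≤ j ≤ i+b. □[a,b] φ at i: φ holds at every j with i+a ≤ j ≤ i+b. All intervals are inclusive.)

True

Check ◇[3,3] (¬p2 ∨ ¬p4) at every j in [4,6]:
  j=4: holds (witness at 7)
  j=5: holds (witness at 8)
  j=6: holds (witness at 9)
All positions satisfy it → formula holds.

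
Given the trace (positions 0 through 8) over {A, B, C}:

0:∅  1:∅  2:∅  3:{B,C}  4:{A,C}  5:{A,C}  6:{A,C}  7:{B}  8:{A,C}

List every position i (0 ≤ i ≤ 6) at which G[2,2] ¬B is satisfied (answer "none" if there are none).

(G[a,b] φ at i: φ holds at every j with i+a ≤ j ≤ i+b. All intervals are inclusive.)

Evaluate at each i in [0,6]:
  i=0: ✓ (all of [2,2])
  i=1: ✗ (fails at j=3)
  i=2: ✓ (all of [4,4])
  i=3: ✓ (all of [5,5])
  i=4: ✓ (all of [6,6])
  i=5: ✗ (fails at j=7)
  i=6: ✓ (all of [8,8])

0, 2, 3, 4, 6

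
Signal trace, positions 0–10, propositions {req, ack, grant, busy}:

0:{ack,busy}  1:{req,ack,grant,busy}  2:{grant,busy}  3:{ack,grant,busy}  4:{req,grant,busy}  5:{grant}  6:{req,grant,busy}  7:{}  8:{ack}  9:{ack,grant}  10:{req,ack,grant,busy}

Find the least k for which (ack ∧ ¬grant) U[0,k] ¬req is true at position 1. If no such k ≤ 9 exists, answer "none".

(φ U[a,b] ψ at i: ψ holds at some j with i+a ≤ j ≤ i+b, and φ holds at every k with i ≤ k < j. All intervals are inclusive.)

Need earliest j ≥ 1 with ¬req, and (ack ∧ ¬grant) at every k in [1,j-1].
  j=1: rhs fails.
  j=2: rhs holds but lhs fails at k=1.
  j=3: rhs holds but lhs fails at k=1.
  j=4: rhs fails.
  j=5: rhs holds but lhs fails at k=1.
  j=6: rhs fails.
  j=7: rhs holds but lhs fails at k=1.
  j=8: rhs holds but lhs fails at k=1.
  j=9: rhs holds but lhs fails at k=1.
  j=10: rhs fails.
No witness within the range → none.

none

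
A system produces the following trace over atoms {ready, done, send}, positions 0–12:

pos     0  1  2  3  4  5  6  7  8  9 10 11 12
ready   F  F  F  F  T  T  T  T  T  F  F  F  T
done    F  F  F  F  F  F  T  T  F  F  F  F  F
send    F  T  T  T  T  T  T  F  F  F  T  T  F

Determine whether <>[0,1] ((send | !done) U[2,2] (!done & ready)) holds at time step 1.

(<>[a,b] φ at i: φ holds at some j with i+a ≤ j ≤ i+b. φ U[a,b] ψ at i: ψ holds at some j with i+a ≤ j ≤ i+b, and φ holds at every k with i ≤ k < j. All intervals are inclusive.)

Check ((send | !done) U[2,2] (!done & ready)) at each j in [1,2]:
  j=1: fails
  j=2: holds
Found at j=2 → formula holds.

True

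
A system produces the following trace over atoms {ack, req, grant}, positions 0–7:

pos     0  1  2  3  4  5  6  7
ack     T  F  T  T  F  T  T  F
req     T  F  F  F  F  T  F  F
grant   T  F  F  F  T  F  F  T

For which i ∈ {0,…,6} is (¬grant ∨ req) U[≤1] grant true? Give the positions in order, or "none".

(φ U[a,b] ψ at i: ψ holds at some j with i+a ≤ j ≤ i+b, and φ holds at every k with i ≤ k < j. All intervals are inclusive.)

0, 3, 4, 6

Evaluate at each i in [0,6]:
  i=0: ✓ (rhs at j=0)
  i=1: ✗ (no rhs in [1,2])
  i=2: ✗ (no rhs in [2,3])
  i=3: ✓ (rhs at j=4; lhs holds on [3,3])
  i=4: ✓ (rhs at j=4)
  i=5: ✗ (no rhs in [5,6])
  i=6: ✓ (rhs at j=7; lhs holds on [6,6])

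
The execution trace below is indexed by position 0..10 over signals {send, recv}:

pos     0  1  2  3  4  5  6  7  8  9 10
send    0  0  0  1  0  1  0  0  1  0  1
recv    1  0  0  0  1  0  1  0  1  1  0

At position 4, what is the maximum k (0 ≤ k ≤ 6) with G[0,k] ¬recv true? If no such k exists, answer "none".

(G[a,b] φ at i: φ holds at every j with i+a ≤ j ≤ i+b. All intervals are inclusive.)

none

¬recv must hold from j=4 onward; find where it first fails.
  j=4: fails → no k works.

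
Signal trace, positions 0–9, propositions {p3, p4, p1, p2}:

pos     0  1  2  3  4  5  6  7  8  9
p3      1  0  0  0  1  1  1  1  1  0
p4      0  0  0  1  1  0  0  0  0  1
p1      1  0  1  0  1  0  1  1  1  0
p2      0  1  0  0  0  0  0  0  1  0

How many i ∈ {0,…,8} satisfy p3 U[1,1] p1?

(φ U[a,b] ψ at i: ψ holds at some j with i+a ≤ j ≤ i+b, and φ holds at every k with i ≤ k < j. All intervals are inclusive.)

3

Evaluate at each i in [0,8]:
  i=0: ✗ (no rhs in [1,1])
  i=1: ✗ (lhs fails at k=1 before rhs at j=2)
  i=2: ✗ (no rhs in [3,3])
  i=3: ✗ (lhs fails at k=3 before rhs at j=4)
  i=4: ✗ (no rhs in [5,5])
  i=5: ✓ (rhs at j=6; lhs holds on [5,5])
  i=6: ✓ (rhs at j=7; lhs holds on [6,6])
  i=7: ✓ (rhs at j=8; lhs holds on [7,7])
  i=8: ✗ (no rhs in [9,9])
Positions where it holds: {5, 6, 7} → 3.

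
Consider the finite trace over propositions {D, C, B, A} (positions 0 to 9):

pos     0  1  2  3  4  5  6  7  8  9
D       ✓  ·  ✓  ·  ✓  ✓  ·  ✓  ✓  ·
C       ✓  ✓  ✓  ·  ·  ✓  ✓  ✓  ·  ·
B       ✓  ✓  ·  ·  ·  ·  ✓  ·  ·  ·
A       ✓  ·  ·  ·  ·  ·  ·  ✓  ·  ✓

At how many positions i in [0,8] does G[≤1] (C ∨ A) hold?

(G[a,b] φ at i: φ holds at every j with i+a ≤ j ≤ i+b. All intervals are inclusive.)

Evaluate at each i in [0,8]:
  i=0: ✓ (all of [0,1])
  i=1: ✓ (all of [1,2])
  i=2: ✗ (fails at j=3)
  i=3: ✗ (fails at j=3)
  i=4: ✗ (fails at j=4)
  i=5: ✓ (all of [5,6])
  i=6: ✓ (all of [6,7])
  i=7: ✗ (fails at j=8)
  i=8: ✗ (fails at j=8)
Positions where it holds: {0, 1, 5, 6} → 4.

4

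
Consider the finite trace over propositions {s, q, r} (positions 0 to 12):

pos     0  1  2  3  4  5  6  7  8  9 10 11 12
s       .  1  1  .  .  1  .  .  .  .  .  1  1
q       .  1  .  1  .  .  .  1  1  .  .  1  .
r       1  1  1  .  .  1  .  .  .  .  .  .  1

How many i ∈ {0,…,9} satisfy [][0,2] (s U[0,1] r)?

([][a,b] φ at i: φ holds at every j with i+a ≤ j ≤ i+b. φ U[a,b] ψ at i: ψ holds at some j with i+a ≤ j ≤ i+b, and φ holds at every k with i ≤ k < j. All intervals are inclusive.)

1

Evaluate at each i in [0,9]:
  i=0: ✓ (all of [0,2])
  i=1: ✗ (fails at j=3)
  i=2: ✗ (fails at j=3)
  i=3: ✗ (fails at j=3)
  i=4: ✗ (fails at j=4)
  i=5: ✗ (fails at j=6)
  i=6: ✗ (fails at j=6)
  i=7: ✗ (fails at j=7)
  i=8: ✗ (fails at j=8)
  i=9: ✗ (fails at j=9)
Positions where it holds: {0} → 1.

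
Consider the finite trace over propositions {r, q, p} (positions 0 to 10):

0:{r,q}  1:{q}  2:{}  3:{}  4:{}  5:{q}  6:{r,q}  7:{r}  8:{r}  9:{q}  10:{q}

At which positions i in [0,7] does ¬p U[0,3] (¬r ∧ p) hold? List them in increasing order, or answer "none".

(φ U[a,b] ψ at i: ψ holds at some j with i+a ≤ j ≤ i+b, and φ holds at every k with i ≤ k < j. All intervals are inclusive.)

Evaluate at each i in [0,7]:
  i=0: ✗ (no rhs in [0,3])
  i=1: ✗ (no rhs in [1,4])
  i=2: ✗ (no rhs in [2,5])
  i=3: ✗ (no rhs in [3,6])
  i=4: ✗ (no rhs in [4,7])
  i=5: ✗ (no rhs in [5,8])
  i=6: ✗ (no rhs in [6,9])
  i=7: ✗ (no rhs in [7,10])

none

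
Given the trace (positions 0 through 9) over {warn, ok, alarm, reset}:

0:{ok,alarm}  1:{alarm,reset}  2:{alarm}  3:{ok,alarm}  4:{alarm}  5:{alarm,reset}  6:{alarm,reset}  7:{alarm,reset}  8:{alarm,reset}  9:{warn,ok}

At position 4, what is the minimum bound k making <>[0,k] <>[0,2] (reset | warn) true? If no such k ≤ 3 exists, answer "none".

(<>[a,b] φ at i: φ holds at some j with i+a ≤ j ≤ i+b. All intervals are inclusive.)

Scan j = 4,5,… for <>[0,2] (reset | warn):
  j=4: holds
First hit at j=4, so smallest k = 4-4 = 0.

0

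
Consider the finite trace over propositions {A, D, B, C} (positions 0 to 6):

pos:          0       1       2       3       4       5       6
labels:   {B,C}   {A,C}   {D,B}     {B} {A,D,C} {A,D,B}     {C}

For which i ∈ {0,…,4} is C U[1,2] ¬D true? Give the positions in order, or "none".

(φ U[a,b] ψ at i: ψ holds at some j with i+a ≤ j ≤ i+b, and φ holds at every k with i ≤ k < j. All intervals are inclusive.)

Evaluate at each i in [0,4]:
  i=0: ✓ (rhs at j=1; lhs holds on [0,0])
  i=1: ✗ (lhs fails at k=2 before rhs at j=3)
  i=2: ✗ (lhs fails at k=2 before rhs at j=3)
  i=3: ✗ (no rhs in [4,5])
  i=4: ✗ (lhs fails at k=5 before rhs at j=6)

0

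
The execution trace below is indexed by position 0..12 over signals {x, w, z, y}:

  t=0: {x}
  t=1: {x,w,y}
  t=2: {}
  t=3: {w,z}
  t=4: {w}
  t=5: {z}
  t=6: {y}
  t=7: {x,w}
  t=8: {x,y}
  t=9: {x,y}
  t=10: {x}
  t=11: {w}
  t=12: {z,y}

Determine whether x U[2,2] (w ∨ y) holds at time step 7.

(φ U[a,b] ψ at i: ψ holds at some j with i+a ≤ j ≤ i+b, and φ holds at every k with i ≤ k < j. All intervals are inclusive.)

Yes

Need some j in [9,9] with (w ∨ y), and x at every k in [7,j-1].
  j=9: (w ∨ y) holds; x holds at every k in [7,8] → satisfied.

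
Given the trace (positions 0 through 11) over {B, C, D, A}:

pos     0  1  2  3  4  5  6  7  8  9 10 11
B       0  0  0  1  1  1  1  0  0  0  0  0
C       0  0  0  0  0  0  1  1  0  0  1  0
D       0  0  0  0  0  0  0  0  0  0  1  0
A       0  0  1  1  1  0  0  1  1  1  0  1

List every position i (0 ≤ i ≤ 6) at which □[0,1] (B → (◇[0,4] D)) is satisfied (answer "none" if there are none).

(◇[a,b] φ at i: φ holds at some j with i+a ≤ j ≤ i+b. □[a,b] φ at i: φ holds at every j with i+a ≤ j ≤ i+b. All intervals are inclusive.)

0, 1, 6

Evaluate at each i in [0,6]:
  i=0: ✓ (all of [0,1])
  i=1: ✓ (all of [1,2])
  i=2: ✗ (fails at j=3)
  i=3: ✗ (fails at j=3)
  i=4: ✗ (fails at j=4)
  i=5: ✗ (fails at j=5)
  i=6: ✓ (all of [6,7])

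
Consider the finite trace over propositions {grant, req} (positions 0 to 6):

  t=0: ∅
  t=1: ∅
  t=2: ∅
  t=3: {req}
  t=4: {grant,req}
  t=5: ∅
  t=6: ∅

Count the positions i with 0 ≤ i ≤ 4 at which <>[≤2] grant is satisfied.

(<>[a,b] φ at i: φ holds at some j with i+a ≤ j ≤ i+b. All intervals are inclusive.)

3

Evaluate at each i in [0,4]:
  i=0: ✗ (none in [0,2])
  i=1: ✗ (none in [1,3])
  i=2: ✓ (witness j=4)
  i=3: ✓ (witness j=4)
  i=4: ✓ (witness j=4)
Positions where it holds: {2, 3, 4} → 3.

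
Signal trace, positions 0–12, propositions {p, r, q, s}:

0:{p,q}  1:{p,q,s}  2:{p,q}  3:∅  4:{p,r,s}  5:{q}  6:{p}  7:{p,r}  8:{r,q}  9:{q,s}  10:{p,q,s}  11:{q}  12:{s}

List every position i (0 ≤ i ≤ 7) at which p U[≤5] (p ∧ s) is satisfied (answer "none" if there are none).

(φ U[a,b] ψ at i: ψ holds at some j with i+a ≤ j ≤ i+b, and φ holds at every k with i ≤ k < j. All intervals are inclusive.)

0, 1, 4

Evaluate at each i in [0,7]:
  i=0: ✓ (rhs at j=1; lhs holds on [0,0])
  i=1: ✓ (rhs at j=1)
  i=2: ✗ (lhs fails at k=3 before rhs at j=4)
  i=3: ✗ (lhs fails at k=3 before rhs at j=4)
  i=4: ✓ (rhs at j=4)
  i=5: ✗ (lhs fails at k=5 before rhs at j=10)
  i=6: ✗ (lhs fails at k=8 before rhs at j=10)
  i=7: ✗ (lhs fails at k=8 before rhs at j=10)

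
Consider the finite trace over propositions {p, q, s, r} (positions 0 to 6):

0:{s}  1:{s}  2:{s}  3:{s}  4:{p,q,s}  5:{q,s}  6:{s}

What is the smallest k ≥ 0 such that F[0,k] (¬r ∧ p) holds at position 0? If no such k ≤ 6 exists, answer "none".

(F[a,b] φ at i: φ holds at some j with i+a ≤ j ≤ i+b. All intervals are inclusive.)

4

Scan j = 0,1,… for (¬r ∧ p):
  j=0: fails
  j=1: fails
  j=2: fails
  j=3: fails
  j=4: holds
First hit at j=4, so smallest k = 4-0 = 4.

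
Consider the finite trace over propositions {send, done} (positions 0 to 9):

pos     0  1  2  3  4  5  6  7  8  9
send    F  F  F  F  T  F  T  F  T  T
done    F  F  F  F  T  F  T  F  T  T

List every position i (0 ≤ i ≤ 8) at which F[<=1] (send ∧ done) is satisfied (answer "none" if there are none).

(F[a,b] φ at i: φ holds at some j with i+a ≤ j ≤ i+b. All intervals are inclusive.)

Evaluate at each i in [0,8]:
  i=0: ✗ (none in [0,1])
  i=1: ✗ (none in [1,2])
  i=2: ✗ (none in [2,3])
  i=3: ✓ (witness j=4)
  i=4: ✓ (witness j=4)
  i=5: ✓ (witness j=6)
  i=6: ✓ (witness j=6)
  i=7: ✓ (witness j=8)
  i=8: ✓ (witness j=8)

3, 4, 5, 6, 7, 8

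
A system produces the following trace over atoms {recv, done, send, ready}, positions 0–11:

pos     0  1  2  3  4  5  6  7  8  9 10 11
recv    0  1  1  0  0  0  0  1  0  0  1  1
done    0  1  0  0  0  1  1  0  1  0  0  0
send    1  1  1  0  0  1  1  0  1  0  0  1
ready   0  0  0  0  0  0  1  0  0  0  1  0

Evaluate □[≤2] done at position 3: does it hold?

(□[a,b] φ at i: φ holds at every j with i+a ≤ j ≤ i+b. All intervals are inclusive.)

No

Check done at every j in [3,5]:
  j=3: false
  j=4: false
  j=5: true
Fails at j=3 → formula fails.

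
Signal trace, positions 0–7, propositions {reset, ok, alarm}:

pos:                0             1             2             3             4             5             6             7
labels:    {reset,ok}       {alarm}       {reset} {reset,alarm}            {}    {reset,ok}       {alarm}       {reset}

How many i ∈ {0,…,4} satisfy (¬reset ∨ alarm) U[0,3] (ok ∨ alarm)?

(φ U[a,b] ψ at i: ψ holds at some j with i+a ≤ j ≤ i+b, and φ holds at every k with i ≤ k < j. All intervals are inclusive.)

4

Evaluate at each i in [0,4]:
  i=0: ✓ (rhs at j=0)
  i=1: ✓ (rhs at j=1)
  i=2: ✗ (lhs fails at k=2 before rhs at j=3)
  i=3: ✓ (rhs at j=3)
  i=4: ✓ (rhs at j=5; lhs holds on [4,4])
Positions where it holds: {0, 1, 3, 4} → 4.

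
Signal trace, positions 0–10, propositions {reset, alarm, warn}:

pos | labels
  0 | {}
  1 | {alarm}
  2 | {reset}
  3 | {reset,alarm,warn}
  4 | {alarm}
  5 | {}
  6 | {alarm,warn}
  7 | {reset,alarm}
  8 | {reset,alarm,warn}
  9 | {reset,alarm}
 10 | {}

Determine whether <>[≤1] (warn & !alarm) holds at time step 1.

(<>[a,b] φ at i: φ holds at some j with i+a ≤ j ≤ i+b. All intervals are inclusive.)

Check (warn & !alarm) at each j in [1,2]:
  j=1: false
  j=2: false
No position in the window satisfies it → formula fails.

False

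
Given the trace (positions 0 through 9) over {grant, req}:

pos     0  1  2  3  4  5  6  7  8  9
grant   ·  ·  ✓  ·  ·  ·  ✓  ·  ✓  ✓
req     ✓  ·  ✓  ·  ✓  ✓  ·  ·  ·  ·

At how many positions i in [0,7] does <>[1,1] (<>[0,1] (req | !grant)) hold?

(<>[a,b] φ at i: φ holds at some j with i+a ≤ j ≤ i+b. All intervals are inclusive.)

7

Evaluate at each i in [0,7]:
  i=0: ✓ (witness j=1)
  i=1: ✓ (witness j=2)
  i=2: ✓ (witness j=3)
  i=3: ✓ (witness j=4)
  i=4: ✓ (witness j=5)
  i=5: ✓ (witness j=6)
  i=6: ✓ (witness j=7)
  i=7: ✗ (none in [8,8])
Positions where it holds: {0, 1, 2, 3, 4, 5, 6} → 7.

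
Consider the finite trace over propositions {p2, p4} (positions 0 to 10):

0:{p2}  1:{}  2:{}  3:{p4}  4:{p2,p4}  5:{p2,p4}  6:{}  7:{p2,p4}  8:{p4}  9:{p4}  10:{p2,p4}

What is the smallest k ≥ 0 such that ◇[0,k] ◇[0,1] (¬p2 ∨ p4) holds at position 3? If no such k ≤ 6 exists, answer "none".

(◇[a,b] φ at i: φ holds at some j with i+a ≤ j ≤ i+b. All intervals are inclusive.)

Scan j = 3,4,… for ◇[0,1] (¬p2 ∨ p4):
  j=3: holds
First hit at j=3, so smallest k = 3-3 = 0.

0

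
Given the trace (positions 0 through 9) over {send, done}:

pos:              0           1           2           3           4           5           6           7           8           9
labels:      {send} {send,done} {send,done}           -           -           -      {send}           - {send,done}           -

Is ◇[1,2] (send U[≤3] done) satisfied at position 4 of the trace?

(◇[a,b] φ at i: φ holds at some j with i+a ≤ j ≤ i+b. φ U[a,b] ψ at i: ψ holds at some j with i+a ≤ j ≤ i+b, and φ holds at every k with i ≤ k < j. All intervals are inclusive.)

Check (send U[≤3] done) at each j in [5,6]:
  j=5: fails
  j=6: fails
No position in the window satisfies it → formula fails.

No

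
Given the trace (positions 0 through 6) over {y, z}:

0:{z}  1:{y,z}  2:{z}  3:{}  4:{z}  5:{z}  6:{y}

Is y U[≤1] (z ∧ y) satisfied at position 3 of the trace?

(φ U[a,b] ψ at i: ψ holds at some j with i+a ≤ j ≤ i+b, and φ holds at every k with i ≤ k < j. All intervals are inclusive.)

Need some j in [3,4] with (z ∧ y), and y at every k in [3,j-1].
  j=3: (z ∧ y) false.
  j=4: (z ∧ y) false.
No j in the window works → until fails.

No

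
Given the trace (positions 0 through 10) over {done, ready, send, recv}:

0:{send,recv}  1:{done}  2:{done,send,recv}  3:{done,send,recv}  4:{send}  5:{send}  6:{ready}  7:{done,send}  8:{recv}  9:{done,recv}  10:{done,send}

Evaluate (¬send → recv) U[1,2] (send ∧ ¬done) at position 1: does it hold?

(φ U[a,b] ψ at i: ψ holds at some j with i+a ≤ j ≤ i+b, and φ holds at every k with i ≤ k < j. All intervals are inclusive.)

False

Need some j in [2,3] with (send ∧ ¬done), and (¬send → recv) at every k in [1,j-1].
  j=2: (send ∧ ¬done) false.
  j=3: (send ∧ ¬done) false.
No j in the window works → until fails.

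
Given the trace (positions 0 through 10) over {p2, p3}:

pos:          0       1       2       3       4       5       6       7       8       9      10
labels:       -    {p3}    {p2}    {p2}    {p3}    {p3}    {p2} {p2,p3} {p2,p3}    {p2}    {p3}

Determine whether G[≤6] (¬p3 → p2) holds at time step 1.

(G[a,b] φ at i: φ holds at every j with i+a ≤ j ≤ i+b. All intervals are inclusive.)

Check (¬p3 → p2) at every j in [1,7]:
  j=1: antecedent false → ✓
  j=2: antecedent true; consequent true → ✓
  j=3: antecedent true; consequent true → ✓
  j=4: antecedent false → ✓
  j=5: antecedent false → ✓
  j=6: antecedent true; consequent true → ✓
  j=7: antecedent false → ✓
All positions satisfy it → formula holds.

Holds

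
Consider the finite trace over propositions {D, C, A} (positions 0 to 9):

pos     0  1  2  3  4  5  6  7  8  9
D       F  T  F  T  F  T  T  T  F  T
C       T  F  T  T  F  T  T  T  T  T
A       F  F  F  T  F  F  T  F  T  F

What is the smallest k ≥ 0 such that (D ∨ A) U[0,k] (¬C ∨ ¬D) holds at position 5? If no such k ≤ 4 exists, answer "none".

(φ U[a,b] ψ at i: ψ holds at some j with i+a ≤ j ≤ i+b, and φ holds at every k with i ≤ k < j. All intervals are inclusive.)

3

Need earliest j ≥ 5 with (¬C ∨ ¬D), and (D ∨ A) at every k in [5,j-1].
  j=5: rhs fails.
  j=6: rhs fails.
  j=7: rhs fails.
  j=8: rhs holds; lhs holds on [5,7]. k = 3.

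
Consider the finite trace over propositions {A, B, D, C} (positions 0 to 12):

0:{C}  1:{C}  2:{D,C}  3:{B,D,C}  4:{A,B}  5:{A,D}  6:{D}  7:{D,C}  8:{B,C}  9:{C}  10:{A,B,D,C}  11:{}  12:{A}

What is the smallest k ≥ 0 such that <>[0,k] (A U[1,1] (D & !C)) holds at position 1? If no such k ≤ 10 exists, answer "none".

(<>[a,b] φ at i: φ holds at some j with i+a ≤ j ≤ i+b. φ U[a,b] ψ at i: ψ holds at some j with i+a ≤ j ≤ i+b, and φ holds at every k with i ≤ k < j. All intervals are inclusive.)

Scan j = 1,2,… for (A U[1,1] (D & !C)):
  j=1: fails
  j=2: fails
  j=3: fails
  j=4: holds
First hit at j=4, so smallest k = 4-1 = 3.

3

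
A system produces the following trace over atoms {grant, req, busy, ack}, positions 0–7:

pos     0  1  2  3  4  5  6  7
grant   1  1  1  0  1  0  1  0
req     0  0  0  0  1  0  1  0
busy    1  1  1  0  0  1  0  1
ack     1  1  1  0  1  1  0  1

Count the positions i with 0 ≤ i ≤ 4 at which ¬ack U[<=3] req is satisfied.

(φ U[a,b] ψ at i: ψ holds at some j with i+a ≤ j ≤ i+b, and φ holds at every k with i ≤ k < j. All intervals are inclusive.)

2

Evaluate at each i in [0,4]:
  i=0: ✗ (no rhs in [0,3])
  i=1: ✗ (lhs fails at k=1 before rhs at j=4)
  i=2: ✗ (lhs fails at k=2 before rhs at j=4)
  i=3: ✓ (rhs at j=4; lhs holds on [3,3])
  i=4: ✓ (rhs at j=4)
Positions where it holds: {3, 4} → 2.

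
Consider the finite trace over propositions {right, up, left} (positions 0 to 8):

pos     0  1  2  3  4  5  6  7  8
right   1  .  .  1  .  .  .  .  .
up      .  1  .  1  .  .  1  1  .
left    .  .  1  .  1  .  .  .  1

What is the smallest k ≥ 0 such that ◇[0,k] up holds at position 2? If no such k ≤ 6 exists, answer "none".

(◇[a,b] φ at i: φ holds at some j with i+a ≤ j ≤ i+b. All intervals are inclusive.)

Scan j = 2,3,… for up:
  j=2: fails
  j=3: holds
First hit at j=3, so smallest k = 3-2 = 1.

1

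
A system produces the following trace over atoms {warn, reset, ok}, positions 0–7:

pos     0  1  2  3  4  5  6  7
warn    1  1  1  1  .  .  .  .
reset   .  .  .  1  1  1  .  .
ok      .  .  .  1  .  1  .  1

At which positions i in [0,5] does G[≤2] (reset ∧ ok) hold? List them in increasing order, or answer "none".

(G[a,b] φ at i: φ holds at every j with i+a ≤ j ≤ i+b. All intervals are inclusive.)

Evaluate at each i in [0,5]:
  i=0: ✗ (fails at j=0)
  i=1: ✗ (fails at j=1)
  i=2: ✗ (fails at j=2)
  i=3: ✗ (fails at j=4)
  i=4: ✗ (fails at j=4)
  i=5: ✗ (fails at j=6)

none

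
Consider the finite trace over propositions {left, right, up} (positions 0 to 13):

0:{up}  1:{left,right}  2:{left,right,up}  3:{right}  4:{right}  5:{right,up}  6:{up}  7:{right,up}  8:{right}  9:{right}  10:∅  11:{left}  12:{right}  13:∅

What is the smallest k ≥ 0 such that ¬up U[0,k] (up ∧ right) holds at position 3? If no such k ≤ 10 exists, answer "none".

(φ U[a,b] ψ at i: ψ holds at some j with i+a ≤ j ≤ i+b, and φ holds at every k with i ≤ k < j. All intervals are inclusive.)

2

Need earliest j ≥ 3 with (up ∧ right), and ¬up at every k in [3,j-1].
  j=3: rhs fails.
  j=4: rhs fails.
  j=5: rhs holds; lhs holds on [3,4]. k = 2.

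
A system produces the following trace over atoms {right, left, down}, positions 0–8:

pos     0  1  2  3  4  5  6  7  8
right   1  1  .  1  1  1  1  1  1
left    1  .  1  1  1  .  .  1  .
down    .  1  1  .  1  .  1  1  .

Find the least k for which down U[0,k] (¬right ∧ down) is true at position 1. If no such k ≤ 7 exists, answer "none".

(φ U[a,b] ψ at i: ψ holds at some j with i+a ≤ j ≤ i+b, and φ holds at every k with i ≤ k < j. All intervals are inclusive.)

Need earliest j ≥ 1 with (¬right ∧ down), and down at every k in [1,j-1].
  j=1: rhs fails.
  j=2: rhs holds; lhs holds on [1,1]. k = 1.

1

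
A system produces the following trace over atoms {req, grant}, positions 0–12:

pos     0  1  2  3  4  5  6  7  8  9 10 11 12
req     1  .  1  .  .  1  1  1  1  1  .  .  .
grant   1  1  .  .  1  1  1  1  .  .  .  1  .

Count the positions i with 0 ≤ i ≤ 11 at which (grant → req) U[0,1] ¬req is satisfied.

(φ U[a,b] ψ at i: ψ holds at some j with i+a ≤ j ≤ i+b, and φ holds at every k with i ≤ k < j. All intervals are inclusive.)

8

Evaluate at each i in [0,11]:
  i=0: ✓ (rhs at j=1; lhs holds on [0,0])
  i=1: ✓ (rhs at j=1)
  i=2: ✓ (rhs at j=3; lhs holds on [2,2])
  i=3: ✓ (rhs at j=3)
  i=4: ✓ (rhs at j=4)
  i=5: ✗ (no rhs in [5,6])
  i=6: ✗ (no rhs in [6,7])
  i=7: ✗ (no rhs in [7,8])
  i=8: ✗ (no rhs in [8,9])
  i=9: ✓ (rhs at j=10; lhs holds on [9,9])
  i=10: ✓ (rhs at j=10)
  i=11: ✓ (rhs at j=11)
Positions where it holds: {0, 1, 2, 3, 4, 9, 10, 11} → 8.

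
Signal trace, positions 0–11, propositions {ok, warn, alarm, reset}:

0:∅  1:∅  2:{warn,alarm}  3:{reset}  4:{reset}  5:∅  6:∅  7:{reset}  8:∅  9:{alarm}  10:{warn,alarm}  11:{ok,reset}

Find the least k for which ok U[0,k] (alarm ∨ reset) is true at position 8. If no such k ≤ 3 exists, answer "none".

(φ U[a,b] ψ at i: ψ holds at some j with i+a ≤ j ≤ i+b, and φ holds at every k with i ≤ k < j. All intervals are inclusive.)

none

Need earliest j ≥ 8 with (alarm ∨ reset), and ok at every k in [8,j-1].
  j=8: rhs fails.
  j=9: rhs holds but lhs fails at k=8.
  j=10: rhs holds but lhs fails at k=8.
  j=11: rhs holds but lhs fails at k=8.
No witness within the range → none.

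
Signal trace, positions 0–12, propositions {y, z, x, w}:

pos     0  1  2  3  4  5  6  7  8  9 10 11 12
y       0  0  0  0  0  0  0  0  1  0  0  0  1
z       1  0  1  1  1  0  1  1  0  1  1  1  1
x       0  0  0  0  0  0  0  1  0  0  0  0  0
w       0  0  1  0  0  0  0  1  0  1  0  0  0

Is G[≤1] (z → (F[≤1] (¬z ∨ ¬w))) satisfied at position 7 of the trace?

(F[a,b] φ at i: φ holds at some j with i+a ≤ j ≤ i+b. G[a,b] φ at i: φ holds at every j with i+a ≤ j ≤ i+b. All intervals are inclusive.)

Yes

Check (z → (F[≤1] (¬z ∨ ¬w))) at every j in [7,8]:
  j=7: antecedent true; consequent holds (witness at 8) → ✓
  j=8: antecedent false → ✓
All positions satisfy it → formula holds.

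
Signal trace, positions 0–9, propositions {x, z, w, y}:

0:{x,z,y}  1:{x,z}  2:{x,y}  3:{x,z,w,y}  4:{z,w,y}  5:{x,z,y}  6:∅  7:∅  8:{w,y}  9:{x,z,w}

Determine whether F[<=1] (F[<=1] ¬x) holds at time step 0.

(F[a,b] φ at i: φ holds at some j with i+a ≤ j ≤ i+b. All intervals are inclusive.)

No

Check F[<=1] ¬x at each j in [0,1]:
  j=0: fails (none in [0,1])
  j=1: fails (none in [1,2])
No position in the window satisfies it → formula fails.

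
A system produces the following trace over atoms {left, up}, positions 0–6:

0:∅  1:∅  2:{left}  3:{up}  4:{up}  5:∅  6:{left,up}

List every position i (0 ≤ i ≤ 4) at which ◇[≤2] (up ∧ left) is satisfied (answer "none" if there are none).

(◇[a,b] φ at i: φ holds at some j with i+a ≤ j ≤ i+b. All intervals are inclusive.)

4

Evaluate at each i in [0,4]:
  i=0: ✗ (none in [0,2])
  i=1: ✗ (none in [1,3])
  i=2: ✗ (none in [2,4])
  i=3: ✗ (none in [3,5])
  i=4: ✓ (witness j=6)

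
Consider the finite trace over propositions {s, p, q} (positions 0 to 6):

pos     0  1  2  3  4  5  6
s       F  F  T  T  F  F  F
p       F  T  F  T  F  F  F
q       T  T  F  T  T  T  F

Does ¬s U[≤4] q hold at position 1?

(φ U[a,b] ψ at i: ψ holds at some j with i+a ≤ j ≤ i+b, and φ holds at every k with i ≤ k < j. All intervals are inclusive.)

Yes

Need some j in [1,5] with q, and ¬s at every k in [1,j-1].
  j=1: q holds; no prefix to check → satisfied.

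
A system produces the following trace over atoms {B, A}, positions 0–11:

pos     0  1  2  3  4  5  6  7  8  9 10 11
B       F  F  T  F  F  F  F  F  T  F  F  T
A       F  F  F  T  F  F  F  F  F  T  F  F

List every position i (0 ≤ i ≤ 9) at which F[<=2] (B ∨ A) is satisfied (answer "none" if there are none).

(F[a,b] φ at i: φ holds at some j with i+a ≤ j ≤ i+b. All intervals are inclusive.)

0, 1, 2, 3, 6, 7, 8, 9

Evaluate at each i in [0,9]:
  i=0: ✓ (witness j=2)
  i=1: ✓ (witness j=2)
  i=2: ✓ (witness j=2)
  i=3: ✓ (witness j=3)
  i=4: ✗ (none in [4,6])
  i=5: ✗ (none in [5,7])
  i=6: ✓ (witness j=8)
  i=7: ✓ (witness j=8)
  i=8: ✓ (witness j=8)
  i=9: ✓ (witness j=9)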